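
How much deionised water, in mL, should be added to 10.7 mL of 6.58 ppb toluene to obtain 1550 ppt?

34.7 mL

1550 ppt = 1.55 ppb.
V₂ = C₁V₁/C₂ = 6.58 × 10.7 / 1.55 = 45.4 mL.
Diluent to add = V₂ − V₁ = 45.4 − 10.7 = 34.7 mL.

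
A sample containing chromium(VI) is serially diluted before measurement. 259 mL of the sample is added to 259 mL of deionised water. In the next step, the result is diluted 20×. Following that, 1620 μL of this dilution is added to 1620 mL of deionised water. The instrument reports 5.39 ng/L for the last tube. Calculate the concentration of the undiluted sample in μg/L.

216 μg/L

Overall dilution factor = 2 × 20 × 1001 = 4.00 × 10⁴.
Original = 5.39 ng/L × 4.00 × 10⁴ = 2.16 × 10⁵ ng/L = 216 μg/L.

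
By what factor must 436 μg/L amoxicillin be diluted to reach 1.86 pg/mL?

2.34 × 10⁵

Factor = C₀/C_target = 436 μg/L / 1.86 pg/mL = 2.34 × 10⁵.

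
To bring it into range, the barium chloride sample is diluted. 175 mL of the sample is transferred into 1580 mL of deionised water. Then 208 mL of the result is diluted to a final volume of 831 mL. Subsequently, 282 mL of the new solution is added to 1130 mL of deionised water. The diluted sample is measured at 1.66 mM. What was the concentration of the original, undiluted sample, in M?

0.333 M

Overall dilution factor = 10.03 × 3.995 × 5.007 = 201.
Original = 1.66 mM × 201 = 333 mM = 0.333 M.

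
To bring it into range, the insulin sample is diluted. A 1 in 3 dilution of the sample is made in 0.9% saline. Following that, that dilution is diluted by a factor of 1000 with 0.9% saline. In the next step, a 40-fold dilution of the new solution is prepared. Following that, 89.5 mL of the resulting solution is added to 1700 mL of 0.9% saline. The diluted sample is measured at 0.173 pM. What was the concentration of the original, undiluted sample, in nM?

415 nM

Overall dilution factor = 3 × 1000 × 40 × 19.99 = 2.40 × 10⁶.
Original = 0.173 pM × 2.40 × 10⁶ = 4.15 × 10⁵ pM = 415 nM.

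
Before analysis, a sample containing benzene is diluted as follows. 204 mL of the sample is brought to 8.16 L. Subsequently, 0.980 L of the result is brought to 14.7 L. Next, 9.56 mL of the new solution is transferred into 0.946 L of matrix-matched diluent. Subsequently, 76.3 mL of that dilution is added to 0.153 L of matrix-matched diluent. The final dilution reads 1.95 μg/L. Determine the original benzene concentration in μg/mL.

Overall dilution factor = 40 × 15 × 99.95 × 3.005 = 1.80 × 10⁵.
Original = 1.95 μg/L × 1.80 × 10⁵ = 3.51 × 10⁵ μg/L = 351 μg/mL.

351 μg/mL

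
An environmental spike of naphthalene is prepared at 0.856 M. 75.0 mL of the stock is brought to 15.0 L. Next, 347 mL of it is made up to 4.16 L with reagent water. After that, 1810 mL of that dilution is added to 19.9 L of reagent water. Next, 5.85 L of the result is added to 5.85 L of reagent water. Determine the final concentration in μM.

Overall dilution factor = 200 × 11.99 × 11.99 × 2 = 5.75 × 10⁴.
0.856 M / 5.75 × 10⁴ = 1.49 × 10⁻⁵ M = 14.9 μM.

14.9 μM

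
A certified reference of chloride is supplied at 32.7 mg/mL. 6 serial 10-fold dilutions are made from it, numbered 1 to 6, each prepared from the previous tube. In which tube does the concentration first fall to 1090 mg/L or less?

Tube n has concentration 32.7 mg/mL / 10ⁿ.
Need 10ⁿ ≥ 32.7 mg/mL / 1090 mg/L = 30.0, so n ≥ 1.48.
First such tube: n = 2.

tube 2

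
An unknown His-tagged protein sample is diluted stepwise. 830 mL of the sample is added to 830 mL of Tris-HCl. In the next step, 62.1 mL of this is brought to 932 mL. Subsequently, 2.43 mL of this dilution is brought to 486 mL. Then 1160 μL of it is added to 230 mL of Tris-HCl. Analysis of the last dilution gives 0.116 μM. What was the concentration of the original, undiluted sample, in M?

0.139 M

Overall dilution factor = 2 × 15.01 × 200 × 199.3 = 1.20 × 10⁶.
Original = 0.116 μM × 1.20 × 10⁶ = 1.39 × 10⁵ μM = 0.139 M.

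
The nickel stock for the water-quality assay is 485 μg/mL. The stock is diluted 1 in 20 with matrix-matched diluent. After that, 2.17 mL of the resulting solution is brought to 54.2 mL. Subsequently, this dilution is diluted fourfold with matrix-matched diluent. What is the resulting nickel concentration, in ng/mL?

Overall dilution factor = 20 × 24.98 × 4 = 1998.
485 μg/mL / 1998 = 0.243 μg/mL = 243 ng/mL.

243 ng/mL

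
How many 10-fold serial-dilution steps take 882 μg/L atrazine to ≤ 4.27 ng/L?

6

Need 10ⁿ ≥ 2.07 × 10⁵, so n ≥ log(2.07 × 10⁵)/log(10) = 5.32.
Minimum whole steps: n = 6.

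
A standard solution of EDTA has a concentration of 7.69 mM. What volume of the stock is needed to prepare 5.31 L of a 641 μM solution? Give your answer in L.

0.443 L

641 μM = 0.641 mM.
V₁ = C₂V₂/C₁ = 0.641 × 5.31 / 7.69 = 0.443 L.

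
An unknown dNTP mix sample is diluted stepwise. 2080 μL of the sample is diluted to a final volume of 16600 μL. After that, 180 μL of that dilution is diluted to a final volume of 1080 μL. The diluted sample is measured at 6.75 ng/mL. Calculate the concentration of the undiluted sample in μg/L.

323 μg/L

Overall dilution factor = 7.981 × 6 = 47.9.
Original = 6.75 ng/mL × 47.9 = 323 ng/mL = 323 μg/L.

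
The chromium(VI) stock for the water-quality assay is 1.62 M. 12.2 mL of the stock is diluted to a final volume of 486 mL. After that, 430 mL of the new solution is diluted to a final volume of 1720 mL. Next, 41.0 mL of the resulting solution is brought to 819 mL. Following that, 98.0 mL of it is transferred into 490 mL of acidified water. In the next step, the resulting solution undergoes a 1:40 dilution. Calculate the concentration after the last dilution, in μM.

2.12 μM

Overall dilution factor = 39.84 × 4 × 19.98 × 6 × 40 = 7.64 × 10⁵.
1.62 M / 7.64 × 10⁵ = 2.12 × 10⁻⁶ M = 2.12 μM.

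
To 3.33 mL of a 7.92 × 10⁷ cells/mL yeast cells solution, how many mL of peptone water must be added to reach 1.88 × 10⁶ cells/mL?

V₂ = C₁V₁/C₂ = 7.92 × 10⁷ × 3.33 / 1.88 × 10⁶ = 140 mL.
Diluent to add = V₂ − V₁ = 140 − 3.33 = 137 mL.

137 mL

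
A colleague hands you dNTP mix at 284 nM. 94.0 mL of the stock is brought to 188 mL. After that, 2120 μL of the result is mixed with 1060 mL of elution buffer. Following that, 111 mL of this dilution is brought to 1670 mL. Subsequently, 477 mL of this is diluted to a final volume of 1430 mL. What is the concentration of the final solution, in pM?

6.28 pM

Overall dilution factor = 2 × 501 × 15.05 × 2.998 = 4.52 × 10⁴.
284 nM / 4.52 × 10⁴ = 6.28 × 10⁻³ nM = 6.28 pM.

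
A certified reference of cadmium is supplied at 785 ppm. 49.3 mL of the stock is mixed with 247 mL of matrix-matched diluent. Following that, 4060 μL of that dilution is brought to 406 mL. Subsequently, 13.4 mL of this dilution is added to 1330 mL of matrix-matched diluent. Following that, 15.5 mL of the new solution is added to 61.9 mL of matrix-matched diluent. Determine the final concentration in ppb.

Overall dilution factor = 6.010 × 100 × 100.3 × 4.994 = 3.01 × 10⁵.
785 ppm / 3.01 × 10⁵ = 2.61 × 10⁻³ ppm = 2.61 ppb.

2.61 ppb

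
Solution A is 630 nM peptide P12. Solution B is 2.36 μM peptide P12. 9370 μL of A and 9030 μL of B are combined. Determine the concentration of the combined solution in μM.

1.48 μM

C_B = 2.36 μM = 2360 nM.
C_mix = (C_A·V_A + C_B·V_B)/(V_A + V_B) = (630×9370 + 2360×9030) / 18400 = 1479 nM = 1.48 μM.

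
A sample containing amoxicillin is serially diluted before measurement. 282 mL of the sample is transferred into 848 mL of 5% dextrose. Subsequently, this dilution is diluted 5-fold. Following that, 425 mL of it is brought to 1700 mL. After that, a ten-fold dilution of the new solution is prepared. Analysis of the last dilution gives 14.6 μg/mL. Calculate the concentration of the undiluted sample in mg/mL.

11.7 mg/mL

Overall dilution factor = 4.007 × 5 × 4 × 10 = 801.
Original = 14.6 μg/mL × 801 = 1.17 × 10⁴ μg/mL = 11.7 mg/mL.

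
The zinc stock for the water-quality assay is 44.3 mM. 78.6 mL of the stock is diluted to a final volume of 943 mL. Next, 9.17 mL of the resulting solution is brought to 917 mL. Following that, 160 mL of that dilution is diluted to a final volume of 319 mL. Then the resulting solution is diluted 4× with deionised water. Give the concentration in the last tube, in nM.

4630 nM

Overall dilution factor = 12.00 × 100 × 1.994 × 4 = 9568.
44.3 mM / 9568 = 4.63 × 10⁻³ mM = 4630 nM.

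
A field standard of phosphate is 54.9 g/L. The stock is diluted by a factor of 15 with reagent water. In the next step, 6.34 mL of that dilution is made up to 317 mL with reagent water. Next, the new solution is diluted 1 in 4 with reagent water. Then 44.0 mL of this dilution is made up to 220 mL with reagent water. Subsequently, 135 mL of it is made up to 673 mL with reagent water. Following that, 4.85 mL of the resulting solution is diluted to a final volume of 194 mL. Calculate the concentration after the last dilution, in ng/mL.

Overall dilution factor = 15 × 50 × 4 × 5 × 4.985 × 40 = 2.99 × 10⁶.
54.9 g/L / 2.99 × 10⁶ = 1.84 × 10⁻⁵ g/L = 18.4 ng/mL.

18.4 ng/mL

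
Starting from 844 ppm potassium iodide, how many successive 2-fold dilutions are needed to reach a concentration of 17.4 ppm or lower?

Need 2ⁿ ≥ 48.5, so n ≥ log(48.5)/log(2) = 5.60.
Minimum whole steps: n = 6.

6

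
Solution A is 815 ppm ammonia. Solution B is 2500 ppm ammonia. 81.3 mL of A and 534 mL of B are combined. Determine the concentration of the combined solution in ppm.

2280 ppm

C_mix = (C_A·V_A + C_B·V_B)/(V_A + V_B) = (815×81.3 + 2500×534) / 615.3 = 2277 ppm.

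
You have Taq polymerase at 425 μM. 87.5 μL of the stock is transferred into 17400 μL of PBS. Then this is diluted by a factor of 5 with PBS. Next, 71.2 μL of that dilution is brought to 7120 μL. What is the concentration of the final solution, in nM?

4.25 nM

Overall dilution factor = 199.9 × 5 × 100 = 9.99 × 10⁴.
425 μM / 9.99 × 10⁴ = 4.25 × 10⁻³ μM = 4.25 nM.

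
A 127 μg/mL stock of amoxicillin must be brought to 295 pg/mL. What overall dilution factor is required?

Factor = C₀/C_target = 127 μg/mL / 295 pg/mL = 4.31 × 10⁵.

4.31 × 10⁵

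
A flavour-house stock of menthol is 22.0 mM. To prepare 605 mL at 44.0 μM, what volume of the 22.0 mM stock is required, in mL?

44.0 μM = 0.0440 mM.
V₁ = C₂V₂/C₁ = 0.0440 × 605 / 22.0 = 1.21 mL.

1.21 mL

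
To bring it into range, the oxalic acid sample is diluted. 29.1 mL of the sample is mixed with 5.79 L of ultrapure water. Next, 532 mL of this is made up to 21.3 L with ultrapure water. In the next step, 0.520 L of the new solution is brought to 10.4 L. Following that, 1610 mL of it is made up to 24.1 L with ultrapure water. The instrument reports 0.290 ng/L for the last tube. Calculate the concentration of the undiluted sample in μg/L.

Overall dilution factor = 200.0 × 40.04 × 20 × 14.97 = 2.40 × 10⁶.
Original = 0.290 ng/L × 2.40 × 10⁶ = 6.95 × 10⁵ ng/L = 695 μg/L.

695 μg/L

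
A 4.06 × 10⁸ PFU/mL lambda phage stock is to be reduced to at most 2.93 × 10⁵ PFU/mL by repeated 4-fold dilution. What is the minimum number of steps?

6

Need 4ⁿ ≥ 1386, so n ≥ log(1386)/log(4) = 5.22.
Minimum whole steps: n = 6.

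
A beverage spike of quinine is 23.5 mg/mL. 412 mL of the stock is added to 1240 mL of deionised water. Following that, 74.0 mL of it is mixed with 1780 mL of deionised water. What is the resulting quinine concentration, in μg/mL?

234 μg/mL

Overall dilution factor = 4.010 × 25.05 = 100.
23.5 mg/mL / 100 = 0.234 mg/mL = 234 μg/mL.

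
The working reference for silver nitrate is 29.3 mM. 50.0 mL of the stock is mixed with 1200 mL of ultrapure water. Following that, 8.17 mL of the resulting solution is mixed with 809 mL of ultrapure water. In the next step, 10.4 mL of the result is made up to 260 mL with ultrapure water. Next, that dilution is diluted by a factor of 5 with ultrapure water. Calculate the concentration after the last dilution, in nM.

Overall dilution factor = 25 × 100.0 × 25 × 5 = 3.13 × 10⁵.
29.3 mM / 3.13 × 10⁵ = 9.37 × 10⁻⁵ mM = 93.7 nM.

93.7 nM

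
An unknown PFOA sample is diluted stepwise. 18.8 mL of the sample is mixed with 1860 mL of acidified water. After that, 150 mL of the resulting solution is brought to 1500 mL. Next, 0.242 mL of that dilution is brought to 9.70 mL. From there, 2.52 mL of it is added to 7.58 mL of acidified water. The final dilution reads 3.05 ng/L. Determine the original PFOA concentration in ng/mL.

490 ng/mL

Overall dilution factor = 99.94 × 10 × 40.08 × 4.008 = 1.61 × 10⁵.
Original = 3.05 ng/L × 1.61 × 10⁵ = 4.90 × 10⁵ ng/L = 490 ng/mL.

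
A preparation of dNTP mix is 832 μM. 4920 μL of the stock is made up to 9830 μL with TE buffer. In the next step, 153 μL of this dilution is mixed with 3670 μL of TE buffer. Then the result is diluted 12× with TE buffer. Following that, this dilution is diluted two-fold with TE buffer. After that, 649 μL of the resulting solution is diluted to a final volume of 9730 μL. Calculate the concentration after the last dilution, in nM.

Overall dilution factor = 1.998 × 24.99 × 12 × 2 × 14.99 = 1.80 × 10⁴.
832 μM / 1.80 × 10⁴ = 0.0463 μM = 46.3 nM.

46.3 nM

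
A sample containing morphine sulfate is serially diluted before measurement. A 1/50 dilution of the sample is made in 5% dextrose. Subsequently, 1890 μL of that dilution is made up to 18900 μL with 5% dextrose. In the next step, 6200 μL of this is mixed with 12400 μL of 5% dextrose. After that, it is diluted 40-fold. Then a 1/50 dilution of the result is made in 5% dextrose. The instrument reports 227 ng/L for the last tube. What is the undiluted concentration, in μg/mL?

Overall dilution factor = 50 × 10 × 3 × 40 × 50 = 3.00 × 10⁶.
Original = 227 ng/L × 3.00 × 10⁶ = 6.81 × 10⁸ ng/L = 681 μg/mL.

681 μg/mL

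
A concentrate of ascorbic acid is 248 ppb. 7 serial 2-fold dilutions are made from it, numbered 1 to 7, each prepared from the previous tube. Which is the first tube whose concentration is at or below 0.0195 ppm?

Tube n has concentration 248 ppb / 2ⁿ.
Need 2ⁿ ≥ 248 ppb / 0.0195 ppm = 12.7, so n ≥ 3.67.
First such tube: n = 4.

tube 4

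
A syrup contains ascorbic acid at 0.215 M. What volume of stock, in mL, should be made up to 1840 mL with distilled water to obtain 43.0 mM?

368 mL

43.0 mM = 0.0430 M.
V₁ = C₂V₂/C₁ = 0.0430 × 1840 / 0.215 = 368 mL.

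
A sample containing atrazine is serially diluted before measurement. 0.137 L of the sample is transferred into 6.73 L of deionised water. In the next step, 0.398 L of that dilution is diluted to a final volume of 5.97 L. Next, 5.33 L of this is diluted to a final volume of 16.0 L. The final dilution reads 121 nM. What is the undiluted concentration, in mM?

Overall dilution factor = 50.12 × 15 × 3.002 = 2257.
Original = 121 nM × 2257 = 2.73 × 10⁵ nM = 0.273 mM.

0.273 mM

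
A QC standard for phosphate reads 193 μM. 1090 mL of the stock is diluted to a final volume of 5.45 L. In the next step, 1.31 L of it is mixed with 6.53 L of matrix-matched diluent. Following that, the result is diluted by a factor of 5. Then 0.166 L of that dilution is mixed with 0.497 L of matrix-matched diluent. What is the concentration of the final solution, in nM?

Overall dilution factor = 5 × 5.985 × 5 × 3.994 = 598.
193 μM / 598 = 0.323 μM = 323 nM.

323 nM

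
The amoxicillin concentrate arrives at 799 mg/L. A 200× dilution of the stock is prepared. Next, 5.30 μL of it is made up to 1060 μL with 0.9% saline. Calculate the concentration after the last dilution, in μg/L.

Overall dilution factor = 200 × 200 = 4.00 × 10⁴.
799 mg/L / 4.00 × 10⁴ = 0.0200 mg/L = 20.0 μg/L.

20.0 μg/L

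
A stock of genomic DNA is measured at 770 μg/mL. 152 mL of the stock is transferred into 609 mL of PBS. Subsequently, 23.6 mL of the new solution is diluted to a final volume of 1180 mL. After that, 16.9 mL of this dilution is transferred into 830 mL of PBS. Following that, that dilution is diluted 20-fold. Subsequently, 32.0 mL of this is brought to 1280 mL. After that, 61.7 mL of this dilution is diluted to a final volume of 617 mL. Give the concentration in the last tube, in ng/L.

Overall dilution factor = 5.007 × 50 × 50.11 × 20 × 40 × 10 = 1.00 × 10⁸.
770 μg/mL / 1.00 × 10⁸ = 7.67 × 10⁻⁶ μg/mL = 7.67 ng/L.

7.67 ng/L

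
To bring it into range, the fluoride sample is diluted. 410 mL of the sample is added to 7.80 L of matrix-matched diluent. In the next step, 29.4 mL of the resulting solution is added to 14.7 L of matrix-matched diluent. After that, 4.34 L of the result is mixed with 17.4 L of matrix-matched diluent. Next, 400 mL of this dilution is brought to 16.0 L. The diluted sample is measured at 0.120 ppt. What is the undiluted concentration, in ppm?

0.241 ppm

Overall dilution factor = 20.02 × 501 × 5.009 × 40 = 2.01 × 10⁶.
Original = 0.120 ppt × 2.01 × 10⁶ = 2.41 × 10⁵ ppt = 0.241 ppm.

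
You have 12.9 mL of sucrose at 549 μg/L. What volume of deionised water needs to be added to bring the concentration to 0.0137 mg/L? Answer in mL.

504 mL

0.0137 mg/L = 13.7 μg/L.
V₂ = C₁V₁/C₂ = 549 × 12.9 / 13.7 = 517 mL.
Diluent to add = V₂ − V₁ = 517 − 12.9 = 504 mL.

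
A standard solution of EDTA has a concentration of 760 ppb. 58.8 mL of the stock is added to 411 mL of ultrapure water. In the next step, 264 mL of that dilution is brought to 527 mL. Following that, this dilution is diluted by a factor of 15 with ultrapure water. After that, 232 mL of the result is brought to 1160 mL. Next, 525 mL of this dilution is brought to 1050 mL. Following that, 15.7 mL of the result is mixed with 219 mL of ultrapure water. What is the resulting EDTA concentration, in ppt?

Overall dilution factor = 7.990 × 1.996 × 15 × 5 × 2 × 14.95 = 3.58 × 10⁴.
760 ppb / 3.58 × 10⁴ = 0.0213 ppb = 21.3 ppt.

21.3 ppt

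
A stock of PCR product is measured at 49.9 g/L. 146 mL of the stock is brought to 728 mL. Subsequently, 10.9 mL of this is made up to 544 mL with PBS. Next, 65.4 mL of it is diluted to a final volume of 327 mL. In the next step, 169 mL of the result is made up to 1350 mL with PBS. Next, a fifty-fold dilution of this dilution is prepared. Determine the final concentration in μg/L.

100 μg/L

Overall dilution factor = 4.986 × 49.91 × 5 × 7.988 × 50 = 4.97 × 10⁵.
49.9 g/L / 4.97 × 10⁵ = 1.00 × 10⁻⁴ g/L = 100 μg/L.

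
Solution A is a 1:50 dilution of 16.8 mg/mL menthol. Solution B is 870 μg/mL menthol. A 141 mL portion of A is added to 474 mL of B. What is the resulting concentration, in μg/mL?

748 μg/mL

C_A = 16.8 mg/mL / 50 = 0.336 mg/mL.
C_B = 870 μg/mL = 0.870 mg/mL.
C_mix = (C_A·V_A + C_B·V_B)/(V_A + V_B) = (0.336×141 + 0.870×474) / 615.0 = 0.748 mg/mL = 748 μg/mL.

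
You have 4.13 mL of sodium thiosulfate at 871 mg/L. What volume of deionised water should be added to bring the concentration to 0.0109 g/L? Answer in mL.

0.0109 g/L = 10.9 mg/L.
V₂ = C₁V₁/C₂ = 871 × 4.13 / 10.9 = 330 mL.
Diluent to add = V₂ − V₁ = 330 − 4.13 = 326 mL.

326 mL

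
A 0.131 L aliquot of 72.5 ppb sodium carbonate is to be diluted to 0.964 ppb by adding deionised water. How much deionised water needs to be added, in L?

V₂ = C₁V₁/C₂ = 72.5 × 0.131 / 0.964 = 9.85 L.
Diluent to add = V₂ − V₁ = 9.85 − 0.131 = 9.72 L.

9.72 L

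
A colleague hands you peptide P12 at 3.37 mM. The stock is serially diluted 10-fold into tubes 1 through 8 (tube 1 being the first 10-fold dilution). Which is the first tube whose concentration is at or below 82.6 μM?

tube 2

Tube n has concentration 3.37 mM / 10ⁿ.
Need 10ⁿ ≥ 3.37 mM / 82.6 μM = 40.8, so n ≥ 1.61.
First such tube: n = 2.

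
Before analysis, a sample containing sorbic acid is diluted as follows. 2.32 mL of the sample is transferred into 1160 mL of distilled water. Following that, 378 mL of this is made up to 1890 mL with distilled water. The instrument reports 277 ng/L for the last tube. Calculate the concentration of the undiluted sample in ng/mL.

Overall dilution factor = 501 × 5 = 2505.
Original = 277 ng/L × 2505 = 6.94 × 10⁵ ng/L = 694 ng/mL.

694 ng/mL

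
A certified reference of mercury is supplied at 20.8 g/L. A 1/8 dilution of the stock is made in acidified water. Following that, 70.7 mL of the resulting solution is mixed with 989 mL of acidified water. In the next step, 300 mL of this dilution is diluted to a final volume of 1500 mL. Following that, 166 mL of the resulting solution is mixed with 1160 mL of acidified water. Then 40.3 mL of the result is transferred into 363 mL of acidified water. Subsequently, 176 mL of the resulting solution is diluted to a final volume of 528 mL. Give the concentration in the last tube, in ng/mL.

145 ng/mL

Overall dilution factor = 8 × 14.99 × 5 × 7.988 × 10.01 × 3 = 1.44 × 10⁵.
20.8 g/L / 1.44 × 10⁵ = 1.45 × 10⁻⁴ g/L = 145 ng/mL.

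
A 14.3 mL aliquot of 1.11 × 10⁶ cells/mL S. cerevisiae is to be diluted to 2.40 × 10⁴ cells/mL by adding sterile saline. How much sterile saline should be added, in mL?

647 mL

V₂ = C₁V₁/C₂ = 1.11 × 10⁶ × 14.3 / 2.40 × 10⁴ = 661 mL.
Diluent to add = V₂ − V₁ = 661 − 14.3 = 647 mL.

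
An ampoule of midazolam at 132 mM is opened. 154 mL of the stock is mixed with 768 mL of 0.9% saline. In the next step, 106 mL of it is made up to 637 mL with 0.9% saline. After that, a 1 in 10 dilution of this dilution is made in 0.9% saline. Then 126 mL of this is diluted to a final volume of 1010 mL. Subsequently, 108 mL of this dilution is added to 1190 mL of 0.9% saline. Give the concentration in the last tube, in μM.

3.81 μM

Overall dilution factor = 5.987 × 6.009 × 10 × 8.016 × 12.02 = 3.47 × 10⁴.
132 mM / 3.47 × 10⁴ = 3.81 × 10⁻³ mM = 3.81 μM.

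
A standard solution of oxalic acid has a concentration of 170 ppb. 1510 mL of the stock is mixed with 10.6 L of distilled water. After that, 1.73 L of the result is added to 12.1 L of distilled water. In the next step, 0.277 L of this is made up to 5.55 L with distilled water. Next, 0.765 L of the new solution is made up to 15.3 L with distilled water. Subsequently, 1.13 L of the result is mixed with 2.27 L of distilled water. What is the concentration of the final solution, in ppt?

2.20 ppt

Overall dilution factor = 8.020 × 7.994 × 20.04 × 20 × 3.009 = 7.73 × 10⁴.
170 ppb / 7.73 × 10⁴ = 2.20 × 10⁻³ ppb = 2.20 ppt.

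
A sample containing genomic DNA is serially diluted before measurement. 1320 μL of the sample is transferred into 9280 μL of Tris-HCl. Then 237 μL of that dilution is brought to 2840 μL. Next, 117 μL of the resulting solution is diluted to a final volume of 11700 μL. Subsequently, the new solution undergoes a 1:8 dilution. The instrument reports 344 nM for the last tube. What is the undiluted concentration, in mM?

26.5 mM

Overall dilution factor = 8.030 × 11.98 × 100 × 8 = 7.70 × 10⁴.
Original = 344 nM × 7.70 × 10⁴ = 2.65 × 10⁷ nM = 26.5 mM.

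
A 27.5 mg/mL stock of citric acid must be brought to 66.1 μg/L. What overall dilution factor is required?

4.16 × 10⁵

Factor = C₀/C_target = 27.5 mg/mL / 66.1 μg/L = 4.16 × 10⁵.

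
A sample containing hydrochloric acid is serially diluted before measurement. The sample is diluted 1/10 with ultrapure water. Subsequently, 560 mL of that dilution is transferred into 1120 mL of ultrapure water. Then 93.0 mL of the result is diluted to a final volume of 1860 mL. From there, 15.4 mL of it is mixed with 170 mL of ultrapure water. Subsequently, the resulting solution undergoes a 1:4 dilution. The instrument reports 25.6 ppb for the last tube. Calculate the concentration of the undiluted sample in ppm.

740 ppm

Overall dilution factor = 10 × 3 × 20 × 12.04 × 4 = 2.89 × 10⁴.
Original = 25.6 ppb × 2.89 × 10⁴ = 7.40 × 10⁵ ppb = 740 ppm.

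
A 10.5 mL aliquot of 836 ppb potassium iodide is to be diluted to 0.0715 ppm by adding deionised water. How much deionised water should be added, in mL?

112 mL

0.0715 ppm = 71.5 ppb.
V₂ = C₁V₁/C₂ = 836 × 10.5 / 71.5 = 123 mL.
Diluent to add = V₂ − V₁ = 123 − 10.5 = 112 mL.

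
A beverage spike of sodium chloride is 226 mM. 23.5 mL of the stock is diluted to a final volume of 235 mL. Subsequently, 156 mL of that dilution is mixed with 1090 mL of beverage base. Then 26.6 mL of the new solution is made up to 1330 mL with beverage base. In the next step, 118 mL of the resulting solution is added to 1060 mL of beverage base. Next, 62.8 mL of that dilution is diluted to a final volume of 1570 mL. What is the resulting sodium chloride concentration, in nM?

Overall dilution factor = 10 × 7.987 × 50 × 9.983 × 25 = 9.97 × 10⁵.
226 mM / 9.97 × 10⁵ = 2.27 × 10⁻⁴ mM = 227 nM.

227 nM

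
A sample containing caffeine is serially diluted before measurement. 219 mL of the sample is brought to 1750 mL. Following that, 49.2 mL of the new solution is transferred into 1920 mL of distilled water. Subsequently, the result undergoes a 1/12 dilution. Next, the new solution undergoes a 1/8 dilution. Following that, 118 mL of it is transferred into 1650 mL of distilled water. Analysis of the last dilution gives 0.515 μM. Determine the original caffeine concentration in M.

0.237 M

Overall dilution factor = 7.991 × 40.02 × 12 × 8 × 14.98 = 4.60 × 10⁵.
Original = 0.515 μM × 4.60 × 10⁵ = 2.37 × 10⁵ μM = 0.237 M.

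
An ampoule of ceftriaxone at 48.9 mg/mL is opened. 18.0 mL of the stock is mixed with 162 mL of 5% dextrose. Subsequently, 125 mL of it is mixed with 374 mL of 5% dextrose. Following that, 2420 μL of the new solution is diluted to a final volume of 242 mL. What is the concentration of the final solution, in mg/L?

12.2 mg/L

Overall dilution factor = 10 × 3.992 × 100 = 3992.
48.9 mg/mL / 3992 = 0.0122 mg/mL = 12.2 mg/L.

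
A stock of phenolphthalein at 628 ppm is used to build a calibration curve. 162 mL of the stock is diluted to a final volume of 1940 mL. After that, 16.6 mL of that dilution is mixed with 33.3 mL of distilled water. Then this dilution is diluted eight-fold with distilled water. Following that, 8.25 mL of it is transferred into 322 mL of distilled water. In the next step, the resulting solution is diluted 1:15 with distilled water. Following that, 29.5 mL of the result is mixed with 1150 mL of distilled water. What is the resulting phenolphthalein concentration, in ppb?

Overall dilution factor = 11.98 × 3.006 × 8 × 40.03 × 15 × 39.98 = 6.91 × 10⁶.
628 ppm / 6.91 × 10⁶ = 9.08 × 10⁻⁵ ppm = 0.0908 ppb.

0.0908 ppb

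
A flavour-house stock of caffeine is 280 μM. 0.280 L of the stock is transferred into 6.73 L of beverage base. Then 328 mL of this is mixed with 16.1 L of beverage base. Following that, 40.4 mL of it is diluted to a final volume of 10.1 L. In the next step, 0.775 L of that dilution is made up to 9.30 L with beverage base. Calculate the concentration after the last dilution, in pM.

Overall dilution factor = 25.04 × 50.09 × 250 × 12 = 3.76 × 10⁶.
280 μM / 3.76 × 10⁶ = 7.44 × 10⁻⁵ μM = 74.4 pM.

74.4 pM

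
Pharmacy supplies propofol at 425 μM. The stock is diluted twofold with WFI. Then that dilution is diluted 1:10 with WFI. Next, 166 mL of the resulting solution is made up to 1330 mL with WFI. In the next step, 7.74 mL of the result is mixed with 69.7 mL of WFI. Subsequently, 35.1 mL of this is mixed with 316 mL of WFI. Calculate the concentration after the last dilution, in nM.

26.5 nM

Overall dilution factor = 2 × 10 × 8.012 × 10.01 × 10.00 = 1.60 × 10⁴.
425 μM / 1.60 × 10⁴ = 0.0265 μM = 26.5 nM.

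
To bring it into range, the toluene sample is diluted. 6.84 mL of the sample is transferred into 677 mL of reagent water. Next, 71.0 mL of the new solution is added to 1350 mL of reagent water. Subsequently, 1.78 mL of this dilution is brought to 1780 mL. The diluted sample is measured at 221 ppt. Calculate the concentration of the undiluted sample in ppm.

Overall dilution factor = 99.98 × 20.01 × 1000 = 2.00 × 10⁶.
Original = 221 ppt × 2.00 × 10⁶ = 4.42 × 10⁸ ppt = 442 ppm.

442 ppm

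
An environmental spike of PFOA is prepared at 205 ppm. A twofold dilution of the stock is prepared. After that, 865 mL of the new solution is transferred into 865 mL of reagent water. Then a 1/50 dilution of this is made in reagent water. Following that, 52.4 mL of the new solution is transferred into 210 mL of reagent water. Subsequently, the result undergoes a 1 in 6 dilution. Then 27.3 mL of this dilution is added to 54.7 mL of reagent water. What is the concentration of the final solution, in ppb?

Overall dilution factor = 2 × 2 × 50 × 5.008 × 6 × 3.004 = 1.80 × 10⁴.
205 ppm / 1.80 × 10⁴ = 0.0114 ppm = 11.4 ppb.

11.4 ppb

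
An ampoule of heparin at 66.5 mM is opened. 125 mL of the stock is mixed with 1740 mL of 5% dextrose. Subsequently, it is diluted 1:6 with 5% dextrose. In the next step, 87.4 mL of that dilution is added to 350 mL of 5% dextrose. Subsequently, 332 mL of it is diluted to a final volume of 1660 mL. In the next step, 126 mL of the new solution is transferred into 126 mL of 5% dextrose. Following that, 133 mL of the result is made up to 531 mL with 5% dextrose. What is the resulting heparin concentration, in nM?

3720 nM

Overall dilution factor = 14.92 × 6 × 5.005 × 5 × 2 × 3.992 = 1.79 × 10⁴.
66.5 mM / 1.79 × 10⁴ = 3.72 × 10⁻³ mM = 3720 nM.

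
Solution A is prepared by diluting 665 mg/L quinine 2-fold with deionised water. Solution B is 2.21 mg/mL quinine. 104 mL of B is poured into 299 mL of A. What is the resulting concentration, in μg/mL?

817 μg/mL

C_A = 665 mg/L / 2 = 332 mg/L.
C_B = 2.21 mg/mL = 2210 mg/L.
C_mix = (C_A·V_A + C_B·V_B)/(V_A + V_B) = (332×299 + 2210×104) / 403.0 = 817 mg/L = 817 μg/mL.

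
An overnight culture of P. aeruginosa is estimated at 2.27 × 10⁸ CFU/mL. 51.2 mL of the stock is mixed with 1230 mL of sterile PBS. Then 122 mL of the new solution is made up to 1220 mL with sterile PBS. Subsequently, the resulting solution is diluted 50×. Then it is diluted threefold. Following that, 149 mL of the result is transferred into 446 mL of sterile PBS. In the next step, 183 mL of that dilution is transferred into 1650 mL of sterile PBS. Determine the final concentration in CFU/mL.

Overall dilution factor = 25.02 × 10 × 50 × 3 × 3.993 × 10.02 = 1.50 × 10⁶.
2.27 × 10⁸ CFU/mL / 1.50 × 10⁶ = 151 CFU/mL.

151 CFU/mL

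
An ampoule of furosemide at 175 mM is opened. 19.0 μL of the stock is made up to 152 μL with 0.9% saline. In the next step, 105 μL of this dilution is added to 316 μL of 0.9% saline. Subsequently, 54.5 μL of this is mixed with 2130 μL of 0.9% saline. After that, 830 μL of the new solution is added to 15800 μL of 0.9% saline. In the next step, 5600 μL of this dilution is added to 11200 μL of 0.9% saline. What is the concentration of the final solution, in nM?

Overall dilution factor = 8 × 4.010 × 40.08 × 20.04 × 3 = 7.73 × 10⁴.
175 mM / 7.73 × 10⁴ = 2.26 × 10⁻³ mM = 2260 nM.

2260 nM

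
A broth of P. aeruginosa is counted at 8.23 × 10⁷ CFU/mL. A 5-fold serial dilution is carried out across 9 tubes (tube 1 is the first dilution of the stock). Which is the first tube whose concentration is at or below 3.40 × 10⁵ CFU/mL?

Tube n has concentration 8.23 × 10⁷ CFU/mL / 5ⁿ.
Need 5ⁿ ≥ 8.23 × 10⁷ CFU/mL / 3.40 × 10⁵ CFU/mL = 242, so n ≥ 3.41.
First such tube: n = 4.

tube 4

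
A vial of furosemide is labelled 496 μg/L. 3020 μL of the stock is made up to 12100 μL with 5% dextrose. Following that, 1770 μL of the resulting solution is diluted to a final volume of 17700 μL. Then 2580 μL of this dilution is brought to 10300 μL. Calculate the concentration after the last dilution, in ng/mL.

3.10 ng/mL

Overall dilution factor = 4.007 × 10 × 3.992 = 160.
496 μg/L / 160 = 3.10 μg/L = 3.10 ng/mL.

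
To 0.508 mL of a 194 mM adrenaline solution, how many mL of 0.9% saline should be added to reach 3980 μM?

24.3 mL

3980 μM = 3.98 mM.
V₂ = C₁V₁/C₂ = 194 × 0.508 / 3.98 = 24.8 mL.
Diluent to add = V₂ − V₁ = 24.8 − 0.508 = 24.3 mL.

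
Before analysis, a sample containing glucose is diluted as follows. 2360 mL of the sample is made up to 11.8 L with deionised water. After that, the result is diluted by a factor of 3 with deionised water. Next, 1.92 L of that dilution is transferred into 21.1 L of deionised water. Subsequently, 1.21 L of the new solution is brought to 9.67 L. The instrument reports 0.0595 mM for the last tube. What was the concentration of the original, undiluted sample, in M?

0.0855 M

Overall dilution factor = 5 × 3 × 11.99 × 7.992 = 1437.
Original = 0.0595 mM × 1437 = 85.5 mM = 0.0855 M.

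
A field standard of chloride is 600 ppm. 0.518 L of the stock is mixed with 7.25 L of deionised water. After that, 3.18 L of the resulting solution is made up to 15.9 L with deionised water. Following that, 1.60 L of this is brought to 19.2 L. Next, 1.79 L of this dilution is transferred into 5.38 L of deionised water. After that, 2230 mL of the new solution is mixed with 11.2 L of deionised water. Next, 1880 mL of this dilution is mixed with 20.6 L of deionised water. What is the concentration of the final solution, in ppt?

2310 ppt

Overall dilution factor = 15.00 × 5 × 12 × 4.006 × 6.022 × 11.96 = 2.60 × 10⁵.
600 ppm / 2.60 × 10⁵ = 2.31 × 10⁻³ ppm = 2310 ppt.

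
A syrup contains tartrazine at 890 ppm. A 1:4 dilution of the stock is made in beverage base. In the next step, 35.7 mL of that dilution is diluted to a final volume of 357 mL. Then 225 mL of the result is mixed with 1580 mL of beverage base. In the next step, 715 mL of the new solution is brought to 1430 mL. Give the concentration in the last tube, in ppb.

Overall dilution factor = 4 × 10 × 8.022 × 2 = 642.
890 ppm / 642 = 1.39 ppm = 1390 ppb.

1390 ppb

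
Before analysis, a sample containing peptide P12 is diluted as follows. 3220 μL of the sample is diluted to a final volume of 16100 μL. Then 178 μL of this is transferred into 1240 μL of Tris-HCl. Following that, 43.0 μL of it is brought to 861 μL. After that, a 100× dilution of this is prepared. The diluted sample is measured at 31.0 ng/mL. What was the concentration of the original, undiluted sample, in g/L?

Overall dilution factor = 5 × 7.966 × 20.02 × 100 = 7.98 × 10⁴.
Original = 31.0 ng/mL × 7.98 × 10⁴ = 2.47 × 10⁶ ng/mL = 2.47 g/L.

2.47 g/L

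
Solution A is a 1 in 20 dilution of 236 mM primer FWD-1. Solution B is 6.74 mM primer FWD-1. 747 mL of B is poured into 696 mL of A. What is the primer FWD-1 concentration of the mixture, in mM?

C_A = 236 mM / 20 = 11.8 mM.
C_mix = (C_A·V_A + C_B·V_B)/(V_A + V_B) = (11.8×696 + 6.74×747) / 1443 = 9.18 mM.

9.18 mM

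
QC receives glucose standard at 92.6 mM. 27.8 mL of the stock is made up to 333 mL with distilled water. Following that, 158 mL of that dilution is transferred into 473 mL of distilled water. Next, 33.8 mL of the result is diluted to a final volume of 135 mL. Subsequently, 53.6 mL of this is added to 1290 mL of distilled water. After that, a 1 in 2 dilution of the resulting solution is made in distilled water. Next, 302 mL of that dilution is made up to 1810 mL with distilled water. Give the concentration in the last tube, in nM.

1610 nM

Overall dilution factor = 11.98 × 3.994 × 3.994 × 25.07 × 2 × 5.993 = 5.74 × 10⁴.
92.6 mM / 5.74 × 10⁴ = 1.61 × 10⁻³ mM = 1610 nM.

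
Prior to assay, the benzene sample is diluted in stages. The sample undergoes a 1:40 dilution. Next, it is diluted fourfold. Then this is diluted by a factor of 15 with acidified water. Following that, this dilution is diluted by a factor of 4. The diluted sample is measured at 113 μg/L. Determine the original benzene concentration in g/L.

1.08 g/L

Overall dilution factor = 40 × 4 × 15 × 4 = 9600.
Original = 113 μg/L × 9600 = 1.08 × 10⁶ μg/L = 1.08 g/L.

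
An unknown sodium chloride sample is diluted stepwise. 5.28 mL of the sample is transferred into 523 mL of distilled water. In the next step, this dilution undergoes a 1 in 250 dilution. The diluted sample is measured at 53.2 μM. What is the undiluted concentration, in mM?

Overall dilution factor = 100.1 × 250 = 2.50 × 10⁴.
Original = 53.2 μM × 2.50 × 10⁴ = 1.33 × 10⁶ μM = 1330 mM.

1330 mM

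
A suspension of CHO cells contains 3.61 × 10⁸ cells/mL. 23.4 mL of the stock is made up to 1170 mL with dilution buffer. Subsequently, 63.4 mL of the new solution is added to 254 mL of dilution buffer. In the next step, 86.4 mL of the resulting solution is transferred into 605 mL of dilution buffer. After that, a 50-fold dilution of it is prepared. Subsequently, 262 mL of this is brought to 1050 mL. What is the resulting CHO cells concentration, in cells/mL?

Overall dilution factor = 50 × 5.006 × 8.002 × 50 × 4.008 = 4.01 × 10⁵.
3.61 × 10⁸ cells/mL / 4.01 × 10⁵ = 899 cells/mL.

899 cells/mL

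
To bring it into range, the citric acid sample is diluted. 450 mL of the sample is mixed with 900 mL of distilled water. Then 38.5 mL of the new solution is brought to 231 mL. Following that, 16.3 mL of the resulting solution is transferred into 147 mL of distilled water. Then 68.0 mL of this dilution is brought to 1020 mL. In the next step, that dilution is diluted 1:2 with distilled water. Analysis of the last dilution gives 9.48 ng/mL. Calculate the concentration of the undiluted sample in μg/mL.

Overall dilution factor = 3 × 6 × 10.02 × 15 × 2 = 5410.
Original = 9.48 ng/mL × 5410 = 5.13 × 10⁴ ng/mL = 51.3 μg/mL.

51.3 μg/mL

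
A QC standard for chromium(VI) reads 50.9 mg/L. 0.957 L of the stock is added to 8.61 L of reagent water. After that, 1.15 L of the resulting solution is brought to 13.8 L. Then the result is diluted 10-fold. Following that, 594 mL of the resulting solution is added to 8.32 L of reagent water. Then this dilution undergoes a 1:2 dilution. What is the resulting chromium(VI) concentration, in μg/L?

1.41 μg/L

Overall dilution factor = 9.997 × 12 × 10 × 15.01 × 2 = 3.60 × 10⁴.
50.9 mg/L / 3.60 × 10⁴ = 1.41 × 10⁻³ mg/L = 1.41 μg/L.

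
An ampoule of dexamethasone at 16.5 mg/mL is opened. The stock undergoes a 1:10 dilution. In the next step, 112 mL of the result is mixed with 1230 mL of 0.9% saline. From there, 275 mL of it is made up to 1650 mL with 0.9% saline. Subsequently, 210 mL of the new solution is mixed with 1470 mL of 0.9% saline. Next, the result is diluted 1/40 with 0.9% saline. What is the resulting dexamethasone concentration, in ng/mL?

71.7 ng/mL

Overall dilution factor = 10 × 11.98 × 6 × 8 × 40 = 2.30 × 10⁵.
16.5 mg/mL / 2.30 × 10⁵ = 7.17 × 10⁻⁵ mg/mL = 71.7 ng/mL.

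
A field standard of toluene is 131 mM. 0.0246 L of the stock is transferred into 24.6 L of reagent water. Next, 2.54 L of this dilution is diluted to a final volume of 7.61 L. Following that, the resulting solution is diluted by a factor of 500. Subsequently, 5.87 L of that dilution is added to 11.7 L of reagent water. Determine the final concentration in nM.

Overall dilution factor = 1001 × 2.996 × 500 × 2.993 = 4.49 × 10⁶.
131 mM / 4.49 × 10⁶ = 2.92 × 10⁻⁵ mM = 29.2 nM.

29.2 nM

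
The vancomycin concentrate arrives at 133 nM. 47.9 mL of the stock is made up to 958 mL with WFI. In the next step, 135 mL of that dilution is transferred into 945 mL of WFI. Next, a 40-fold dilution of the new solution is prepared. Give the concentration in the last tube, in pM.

Overall dilution factor = 20 × 8 × 40 = 6400.
133 nM / 6400 = 0.0208 nM = 20.8 pM.

20.8 pM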